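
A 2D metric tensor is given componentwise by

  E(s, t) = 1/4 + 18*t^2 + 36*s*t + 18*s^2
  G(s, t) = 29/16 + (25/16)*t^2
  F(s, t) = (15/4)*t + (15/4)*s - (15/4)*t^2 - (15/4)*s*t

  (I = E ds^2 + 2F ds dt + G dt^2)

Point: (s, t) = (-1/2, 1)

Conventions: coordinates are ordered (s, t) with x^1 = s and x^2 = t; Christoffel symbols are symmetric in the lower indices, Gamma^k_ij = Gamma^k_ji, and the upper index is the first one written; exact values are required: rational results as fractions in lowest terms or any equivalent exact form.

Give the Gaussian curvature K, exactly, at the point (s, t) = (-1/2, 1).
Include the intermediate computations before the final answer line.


E = 19/4, F = 0, G = 27/8, EG - F^2 = 513/32 at the point
E_s = 18, E_t = 18, F_s = 0, F_t = -15/8, G_s = 0, G_t = 25/8
E_tt = 36, F_st = -15/4, G_ss = 0
Brioschi: K = (det M1 - det M2) / (EG - F^2)^2 with the standard first/second-derivative matrices M1, M2.
M1 = [[-E_tt/2 + F_st - G_ss/2, E_s/2, F_s - E_t/2], [F_t - G_s/2, E, F], [G_t/2, F, G]] = [[-87/4, 9, -9], [-15/8, 19/4, 0], [25/16, 0, 27/8]]; det M1 = -28791/128
M2 = [[0, E_t/2, G_s/2], [E_t/2, E, F], [G_s/2, F, G]] = [[0, 9, 0], [9, 19/4, 0], [0, 0, 27/8]]; det M2 = -2187/8
det M1 - det M2 = 6201/128; K = 6201/128 / (513/32)^2 = 5512/29241

Answer: K = 5512/29241


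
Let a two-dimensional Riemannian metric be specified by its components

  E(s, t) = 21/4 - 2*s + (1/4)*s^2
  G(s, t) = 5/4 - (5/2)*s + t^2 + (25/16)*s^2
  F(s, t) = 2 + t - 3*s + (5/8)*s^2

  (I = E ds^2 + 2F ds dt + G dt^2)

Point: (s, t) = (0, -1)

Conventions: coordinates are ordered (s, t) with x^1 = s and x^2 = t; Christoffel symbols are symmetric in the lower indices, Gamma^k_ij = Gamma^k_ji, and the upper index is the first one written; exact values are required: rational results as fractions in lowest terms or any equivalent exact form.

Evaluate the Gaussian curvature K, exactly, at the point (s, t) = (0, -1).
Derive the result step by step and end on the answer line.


E = 21/4, F = 1, G = 9/4, EG - F^2 = 173/16 at the point
E_s = -2, E_t = 0, F_s = -3, F_t = 1, G_s = -5/2, G_t = -2
E_tt = 0, F_st = 0, G_ss = 25/8
The intrinsic route: Brioschi's K = (det M1 - det M2)/(EG - F^2)^2.
M1 = [[-E_tt/2 + F_st - G_ss/2, E_s/2, F_s - E_t/2], [F_t - G_s/2, E, F], [G_t/2, F, G]] = [[-25/16, -1, -3], [9/4, 21/4, 1], [-1, 1, 9/4]]; det M1 = -8533/256
M2 = [[0, E_t/2, G_s/2], [E_t/2, E, F], [G_s/2, F, G]] = [[0, 0, -5/4], [0, 21/4, 1], [-5/4, 1, 9/4]]; det M2 = -525/64
det M1 - det M2 = -6433/256; K = -6433/256 / (173/16)^2 = -6433/29929

Answer: K = -6433/29929


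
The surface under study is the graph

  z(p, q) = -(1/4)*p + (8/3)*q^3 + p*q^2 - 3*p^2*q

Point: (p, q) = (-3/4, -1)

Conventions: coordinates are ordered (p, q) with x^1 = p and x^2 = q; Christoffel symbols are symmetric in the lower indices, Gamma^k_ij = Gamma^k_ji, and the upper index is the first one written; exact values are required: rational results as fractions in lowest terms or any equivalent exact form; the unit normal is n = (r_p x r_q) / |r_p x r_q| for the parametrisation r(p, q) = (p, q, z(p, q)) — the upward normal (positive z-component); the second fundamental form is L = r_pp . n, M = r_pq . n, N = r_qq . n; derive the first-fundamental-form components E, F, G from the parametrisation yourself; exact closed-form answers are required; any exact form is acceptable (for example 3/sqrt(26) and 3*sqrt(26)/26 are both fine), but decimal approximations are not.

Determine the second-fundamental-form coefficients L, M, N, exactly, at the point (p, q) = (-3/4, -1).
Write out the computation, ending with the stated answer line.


z_p = -15/4, z_q = 125/16, z_pp = 6, z_pq = 5/2, z_qq = -35/2
E = 241/16, F = -1875/64, G = 15881/256; answer radicand W^2 = 19481/256
unnormalised second-form numerators: l = 6, m = 5/2, n = -35/2; L = l/sqrt(19481/256), and similarly M = m/sqrt(W^2), N = n/sqrt(W^2)

Answer: L = 96*sqrt(161)/1771, M = 40*sqrt(161)/1771, N = -40*sqrt(161)/253


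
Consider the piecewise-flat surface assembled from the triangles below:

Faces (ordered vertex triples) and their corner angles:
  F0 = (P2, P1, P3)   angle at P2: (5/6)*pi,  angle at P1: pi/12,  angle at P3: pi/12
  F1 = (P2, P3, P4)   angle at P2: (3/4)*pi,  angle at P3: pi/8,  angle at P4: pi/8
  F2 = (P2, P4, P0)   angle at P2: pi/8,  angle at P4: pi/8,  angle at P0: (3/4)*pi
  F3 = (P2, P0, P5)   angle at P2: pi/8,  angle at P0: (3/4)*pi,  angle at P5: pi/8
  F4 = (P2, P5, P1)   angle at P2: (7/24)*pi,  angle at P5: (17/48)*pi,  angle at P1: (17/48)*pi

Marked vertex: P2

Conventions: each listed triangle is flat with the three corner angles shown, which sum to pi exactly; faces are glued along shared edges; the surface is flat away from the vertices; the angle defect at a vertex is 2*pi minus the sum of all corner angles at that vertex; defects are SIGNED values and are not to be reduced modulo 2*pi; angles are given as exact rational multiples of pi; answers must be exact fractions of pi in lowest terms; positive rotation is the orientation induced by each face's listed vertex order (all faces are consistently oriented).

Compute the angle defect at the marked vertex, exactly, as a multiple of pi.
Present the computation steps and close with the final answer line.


Sum of corner angles at P2: (17/8)*pi
defect = 2*pi - (17/8)*pi

Answer: defect(P2) = -pi/8


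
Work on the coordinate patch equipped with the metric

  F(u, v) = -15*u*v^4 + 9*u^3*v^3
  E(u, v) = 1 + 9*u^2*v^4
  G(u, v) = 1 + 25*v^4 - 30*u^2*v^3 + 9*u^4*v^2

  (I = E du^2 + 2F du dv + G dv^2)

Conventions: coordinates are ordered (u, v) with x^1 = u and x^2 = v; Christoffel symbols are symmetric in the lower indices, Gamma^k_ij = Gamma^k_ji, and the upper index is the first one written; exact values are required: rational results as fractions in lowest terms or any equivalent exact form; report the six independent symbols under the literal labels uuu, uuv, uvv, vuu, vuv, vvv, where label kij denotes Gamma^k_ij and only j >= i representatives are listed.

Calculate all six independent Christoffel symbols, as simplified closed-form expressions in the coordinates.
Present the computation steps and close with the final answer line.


E = 1 + 9*u^2*v^4; F = -15*u*v^4 + 9*u^3*v^3; G = 1 + 25*v^4 - 30*u^2*v^3 + 9*u^4*v^2
Gamma^k_ij = (1/2) g^{kl} (d_i g_jl + d_j g_il - d_l g_ij), with g^inv = (1/(EG-F^2)) [[G, -F], [-F, E]]
first partials: E_u = 18*u*v^4, E_v = 36*u^2*v^3, F_u = -15*v^4 + 27*u^2*v^3, F_v = -60*u*v^3 + 27*u^3*v^2, G_u = -60*u*v^3 + 36*u^3*v^2, G_v = 100*v^3 - 90*u^2*v^2 + 18*u^4*v
D = EG - F^2 = 1 + 25*v^4 - 30*u^2*v^3 + 9*u^2*v^4 + 9*u^4*v^2
expanded: Gamma^u_uu = (G E_u - 2F F_u + F E_v)/(2D), Gamma^u_uv = (G E_v - F G_u)/(2D), Gamma^u_vv = (2G F_v - G G_u - F G_v)/(2D), Gamma^v_uu = (2E F_u - E E_v - F E_u)/(2D), Gamma^v_uv = (E G_u - F E_v)/(2D), Gamma^v_vv = (E G_v - 2F F_v + F G_u)/(2D); substitute and cancel common factors

Answer: Gamma_uuu = 9*u*v^4/(9*u^4*v^2 + 9*u^2*v^4 - 30*u^2*v^3 + 25*v^4 + 1), Gamma_uuv = 18*u^2*v^3/(9*u^4*v^2 + 9*u^2*v^4 - 30*u^2*v^3 + 25*v^4 + 1), Gamma_uvv = (9*u^3*v^2 - 30*u*v^3)/(9*u^4*v^2 + 9*u^2*v^4 - 30*u^2*v^3 + 25*v^4 + 1), Gamma_vuu = (9*u^2*v^3 - 15*v^4)/(9*u^4*v^2 + 9*u^2*v^4 - 30*u^2*v^3 + 25*v^4 + 1), Gamma_vuv = (18*u^3*v^2 - 30*u*v^3)/(9*u^4*v^2 + 9*u^2*v^4 - 30*u^2*v^3 + 25*v^4 + 1), Gamma_vvv = (9*u^4*v - 45*u^2*v^2 + 50*v^3)/(9*u^4*v^2 + 9*u^2*v^4 - 30*u^2*v^3 + 25*v^4 + 1)


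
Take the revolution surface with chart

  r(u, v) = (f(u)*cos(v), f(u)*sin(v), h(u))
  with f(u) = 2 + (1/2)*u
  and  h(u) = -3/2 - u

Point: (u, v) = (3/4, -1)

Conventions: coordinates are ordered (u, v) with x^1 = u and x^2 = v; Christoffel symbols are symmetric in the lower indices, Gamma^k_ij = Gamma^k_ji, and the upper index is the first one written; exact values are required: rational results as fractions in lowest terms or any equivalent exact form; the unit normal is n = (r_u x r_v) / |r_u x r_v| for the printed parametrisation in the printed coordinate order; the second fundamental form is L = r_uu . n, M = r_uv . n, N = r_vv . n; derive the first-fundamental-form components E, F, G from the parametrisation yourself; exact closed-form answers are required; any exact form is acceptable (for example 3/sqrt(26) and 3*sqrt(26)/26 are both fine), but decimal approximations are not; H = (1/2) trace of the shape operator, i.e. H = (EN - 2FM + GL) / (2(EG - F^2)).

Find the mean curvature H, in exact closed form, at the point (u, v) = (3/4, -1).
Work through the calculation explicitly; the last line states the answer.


f = 19/8, f' = 1/2, f'' = 0, h' = -1, h'' = 0
E = 5/4, F = 0, G = 361/64; answer radicand W^2 = 5/4
unnormalised second-form numerators: l = 0, m = 0, n = -19/8; L = l/sqrt(5/4), and similarly M = m/sqrt(W^2), N = n/sqrt(W^2)
H = (E*n - 2*F*m + G*l) / (2*(EG - F^2)*sqrt(W^2)); E*n - 2*F*m + G*l = -95/32, EG - F^2 = 1805/256, so H = (-4/19)/sqrt(5/4)

Answer: H = -8*sqrt(5)/95


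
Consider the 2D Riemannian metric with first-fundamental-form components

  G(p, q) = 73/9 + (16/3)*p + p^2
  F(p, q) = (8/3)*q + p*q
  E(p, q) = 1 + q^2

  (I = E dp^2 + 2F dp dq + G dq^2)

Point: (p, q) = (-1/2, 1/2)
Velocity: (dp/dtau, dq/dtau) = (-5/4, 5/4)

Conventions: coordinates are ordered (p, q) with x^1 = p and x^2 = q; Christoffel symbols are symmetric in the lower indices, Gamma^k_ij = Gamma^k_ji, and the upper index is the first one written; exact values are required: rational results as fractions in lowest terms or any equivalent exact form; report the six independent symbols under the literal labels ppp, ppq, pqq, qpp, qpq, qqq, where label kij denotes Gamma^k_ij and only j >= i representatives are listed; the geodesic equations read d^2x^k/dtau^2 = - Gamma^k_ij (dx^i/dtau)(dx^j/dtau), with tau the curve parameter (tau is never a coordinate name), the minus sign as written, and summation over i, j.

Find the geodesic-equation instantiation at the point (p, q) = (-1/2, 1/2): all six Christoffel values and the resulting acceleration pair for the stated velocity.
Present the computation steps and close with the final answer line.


E = 5/4, F = 13/12, G = 205/36 at the point
E_p = 0, E_q = 1, F_p = 1/2, F_q = 13/6, G_p = 13/3, G_q = 0
EG - F^2 = 107/18;  g^inv = (18/107) * [[205/36, -13/12], [-13/12, 5/4]]
first-kind symbols [ij,l] = (1/2)(d_i g_jl + d_j g_il - d_l g_ij): [pp,p] = E_p/2 = 0, [pp,q] = F_p - E_q/2 = 0, [pq,p] = E_q/2 = 1/2, [pq,q] = G_p/2 = 13/6, [qq,p] = F_q - G_p/2 = 0, [qq,q] = G_q/2 = 0
Gamma^p_ij = (G*[ij,p] - F*[ij,q])/(EG - F^2), Gamma^q_ij = (E*[ij,q] - F*[ij,p])/(EG - F^2)
Gamma_ppp = 0, Gamma_ppq = 9/107, Gamma_pqq = 0, Gamma_qpp = 0, Gamma_qpq = 39/107, Gamma_qqq = 0
d^2p/dtau^2 = -(Gamma_ppp*(-5/4)^2 + 2*Gamma_ppq*(-5/4)*(5/4) + Gamma_pqq*(5/4)^2) = 225/856
d^2q/dtau^2 = -(Gamma_qpp*(-5/4)^2 + 2*Gamma_qpq*(-5/4)*(5/4) + Gamma_qqq*(5/4)^2) = 975/856

Answer: Gamma_ppp = 0, Gamma_ppq = 9/107, Gamma_pqq = 0, Gamma_qpp = 0, Gamma_qpq = 39/107, Gamma_qqq = 0; accelerations (d^2p/dtau^2, d^2q/dtau^2) = (225/856, 975/856)


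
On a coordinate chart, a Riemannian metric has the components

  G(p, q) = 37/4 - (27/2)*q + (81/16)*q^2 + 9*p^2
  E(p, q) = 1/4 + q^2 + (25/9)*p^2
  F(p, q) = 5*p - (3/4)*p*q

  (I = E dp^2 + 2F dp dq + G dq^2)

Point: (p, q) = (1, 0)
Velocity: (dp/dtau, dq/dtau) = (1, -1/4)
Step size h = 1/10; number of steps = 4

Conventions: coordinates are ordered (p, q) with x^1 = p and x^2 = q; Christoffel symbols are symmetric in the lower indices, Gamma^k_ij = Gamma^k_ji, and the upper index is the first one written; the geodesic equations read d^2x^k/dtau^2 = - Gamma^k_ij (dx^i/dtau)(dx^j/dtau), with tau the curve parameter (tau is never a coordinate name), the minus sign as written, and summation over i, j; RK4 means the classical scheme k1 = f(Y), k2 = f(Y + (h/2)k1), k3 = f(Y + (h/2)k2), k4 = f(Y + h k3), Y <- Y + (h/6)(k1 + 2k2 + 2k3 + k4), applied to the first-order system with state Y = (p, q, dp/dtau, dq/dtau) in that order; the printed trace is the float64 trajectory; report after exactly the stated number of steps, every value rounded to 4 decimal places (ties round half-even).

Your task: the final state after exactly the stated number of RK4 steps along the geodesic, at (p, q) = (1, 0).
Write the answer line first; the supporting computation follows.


Answer: p = 1.3286, q = -0.0800, dp/dtau = 0.6955, dq/dtau = -0.1640

f(Y) = (dp/dtau, dq/dtau, -Gamma^p_ij Y'^i Y'^j, -Gamma^q_ij Y'^i Y'^j) with the Gammas evaluated at the stage position; h = 0.100000; intermediate values shown to 6 dp
step 0: p = 1.0000, q = 0.0000, dp/dtau = 1.0000, dq/dtau = -0.2500
step 1:
  k1: at (p, q) = (1.000000, 0.000000), (dp/dtau, dq/dtau) = (1.000000, -0.250000); Gamma_ppp = 0.849208, Gamma_ppq = -1.487262, Gamma_pqq = -4.765435, Gamma_qpp = 0.041313, Gamma_qpq = 0.900620, Gamma_qqq = 0.935736; k1 = (1.000000, -0.250000, -1.294999, 0.350514)
  k2: at (p, q) = (1.050000, -0.012500), (dp/dtau, dq/dtau) = (0.935250, -0.232474); Gamma_ppp = 0.824005, Gamma_ppq = -1.371893, Gamma_pqq = -4.454494, Gamma_qpp = 0.035557, Gamma_qpq = 0.861643, Gamma_qqq = 0.859096; k2 = (0.935250, -0.232474, -1.076569, 0.297149)
  k3: at (p, q) = (1.046763, -0.011624), (dp/dtau, dq/dtau) = (0.946172, -0.235143); Gamma_ppp = 0.825656, Gamma_ppq = -1.379036, Gamma_pqq = -4.473661, Gamma_qpp = 0.035886, Gamma_qpq = 0.864137, Gamma_qqq = 0.863889; k3 = (0.946172, -0.235143, -1.105433, 0.304623)
  k4: at (p, q) = (1.094617, -0.023514), (dp/dtau, dq/dtau) = (0.889457, -0.219538); Gamma_ppp = 0.801369, Gamma_ppq = -1.279069, Gamma_pqq = -4.205989, Gamma_qpp = 0.031430, Gamma_qpq = 0.829162, Gamma_qqq = 0.797482; k4 = (0.889457, -0.219538, -0.930800, 0.260519)
  Y <- Y + (h/6)(k1 + 2k2 + 2k3 + k4): p = 1.0942, q = -0.0234, dp/dtau = 0.8902, dq/dtau = -0.2198
step 2:
  k1: at (p, q) = (1.094205, -0.023413), (dp/dtau, dq/dtau) = (0.890170, -0.219757); Gamma_ppp = 0.801577, Gamma_ppq = -1.279886, Gamma_pqq = -4.208170, Gamma_qpp = 0.031464, Gamma_qpq = 0.829453, Gamma_qqq = 0.798024; k1 = (0.890170, -0.219757, -0.932692, 0.261045)
  k2: at (p, q) = (1.138713, -0.034401), (dp/dtau, dq/dtau) = (0.843535, -0.206705); Gamma_ppp = 0.779217, Gamma_ppq = -1.195728, Gamma_pqq = -3.983803, Gamma_qpp = 0.028087, Gamma_qpq = 0.799026, Gamma_qqq = 0.742152; k2 = (0.843535, -0.206705, -0.801219, 0.226946)
  k3: at (p, q) = (1.136382, -0.033748), (dp/dtau, dq/dtau) = (0.850109, -0.208410); Gamma_ppp = 0.780388, Gamma_ppq = -1.199975, Gamma_pqq = -3.995109, Gamma_qpp = 0.028243, Gamma_qpq = 0.800618, Gamma_qqq = 0.745016; k3 = (0.850109, -0.208410, -0.815650, 0.230923)
  k4: at (p, q) = (1.179216, -0.044254), (dp/dtau, dq/dtau) = (0.808605, -0.196665); Gamma_ppp = 0.759279, Gamma_ppq = -1.125893, Gamma_pqq = -3.798070, Gamma_qpp = 0.025521, Gamma_qpq = 0.773071, Gamma_qqq = 0.695876; k4 = (0.808605, -0.196665, -0.707639, 0.202273)
  Y <- Y + (h/6)(k1 + 2k2 + 2k3 + k4): p = 1.1790, q = -0.0442, dp/dtau = 0.8089, dq/dtau = -0.1968
step 3:
  k1: at (p, q) = (1.178973, -0.044190), (dp/dtau, dq/dtau) = (0.808935, -0.196773); Gamma_ppp = 0.759398, Gamma_ppq = -1.126296, Gamma_pqq = -3.799142, Gamma_qpp = 0.025535, Gamma_qpq = 0.773224, Gamma_qqq = 0.696145; k1 = (0.808935, -0.196773, -0.708391, 0.202495)
  k2: at (p, q) = (1.219419, -0.054029), (dp/dtau, dq/dtau) = (0.773516, -0.186648); Gamma_ppp = 0.739980, Gamma_ppq = -1.062259, Gamma_pqq = -3.629002, Gamma_qpp = 0.023367, Gamma_qpq = 0.748768, Gamma_qqq = 0.653726; k2 = (0.773516, -0.186648, -0.623052, 0.179452)
  k3: at (p, q) = (1.217649, -0.053523), (dp/dtau, dq/dtau) = (0.777783, -0.187800); Gamma_ppp = 0.740827, Gamma_ppq = -1.064976, Gamma_pqq = -3.636225, Gamma_qpp = 0.023450, Gamma_qpq = 0.749847, Gamma_qqq = 0.655563; k3 = (0.777783, -0.187800, -0.631032, 0.181750)
  k4: at (p, q) = (1.256751, -0.062970), (dp/dtau, dq/dtau) = (0.745832, -0.178598); Gamma_ppp = 0.722575, Gamma_ppq = -1.007812, Gamma_pqq = -3.484351, Gamma_qpp = 0.021649, Gamma_qpq = 0.727489, Gamma_qqq = 0.617746; k4 = (0.745832, -0.178598, -0.559292, 0.162062)
  Y <- Y + (h/6)(k1 + 2k2 + 2k3 + k4): p = 1.2566, q = -0.0629, dp/dtau = 0.7460, dq/dtau = -0.1787
step 4:
  k1: at (p, q) = (1.256595, -0.062928), (dp/dtau, dq/dtau) = (0.746005, -0.178657); Gamma_ppp = 0.722647, Gamma_ppq = -1.008032, Gamma_pqq = -3.484935, Gamma_qpp = 0.021655, Gamma_qpq = 0.727577, Gamma_qqq = 0.617893; k1 = (0.746005, -0.178657, -0.559635, 0.162168)
  k2: at (p, q) = (1.293896, -0.071861), (dp/dtau, dq/dtau) = (0.718023, -0.170548); Gamma_ppp = 0.705775, Gamma_ppq = -0.957628, Gamma_pqq = -3.350917, Gamma_qpp = 0.020169, Gamma_qpq = 0.707409, Gamma_qqq = 0.584606; k2 = (0.718023, -0.170548, -0.500937, 0.145853)
  k3: at (p, q) = (1.292497, -0.071456), (dp/dtau, dq/dtau) = (0.720958, -0.171364); Gamma_ppp = 0.706405, Gamma_ppq = -0.959468, Gamma_pqq = -3.355822, Gamma_qpp = 0.020217, Gamma_qpq = 0.708177, Gamma_qqq = 0.585851; k3 = (0.720958, -0.171364, -0.505707, 0.147273)
  k4: at (p, q) = (1.328691, -0.080065), (dp/dtau, dq/dtau) = (0.695434, -0.163929); Gamma_ppp = 0.690534, Gamma_ppq = -0.913941, Gamma_pqq = -3.234606, Gamma_qpp = 0.018950, Gamma_qpq = 0.689578, Gamma_qqq = 0.555830; k4 = (0.695434, -0.163929, -0.455421, 0.133125)
  Y <- Y + (h/6)(k1 + 2k2 + 2k3 + k4): p = 1.3286, q = -0.0800, dp/dtau = 0.6955, dq/dtau = -0.1640


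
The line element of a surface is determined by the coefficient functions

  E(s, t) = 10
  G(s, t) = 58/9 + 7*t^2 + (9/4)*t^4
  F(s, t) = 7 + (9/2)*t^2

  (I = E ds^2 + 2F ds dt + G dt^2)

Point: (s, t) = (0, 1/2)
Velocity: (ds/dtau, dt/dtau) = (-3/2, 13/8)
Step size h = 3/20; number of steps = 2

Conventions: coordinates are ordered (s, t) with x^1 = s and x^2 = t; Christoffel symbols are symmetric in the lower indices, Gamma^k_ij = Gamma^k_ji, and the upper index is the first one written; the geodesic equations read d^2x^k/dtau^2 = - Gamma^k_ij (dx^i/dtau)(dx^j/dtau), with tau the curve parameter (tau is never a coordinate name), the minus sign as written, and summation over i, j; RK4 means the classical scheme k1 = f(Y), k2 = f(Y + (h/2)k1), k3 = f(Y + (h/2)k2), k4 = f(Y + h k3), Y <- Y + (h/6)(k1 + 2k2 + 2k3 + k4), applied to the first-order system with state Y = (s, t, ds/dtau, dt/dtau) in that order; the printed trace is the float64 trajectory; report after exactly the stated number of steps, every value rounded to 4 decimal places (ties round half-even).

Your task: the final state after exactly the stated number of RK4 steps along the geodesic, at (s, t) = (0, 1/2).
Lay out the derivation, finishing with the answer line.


f(Y) = (ds/dtau, dt/dtau, -Gamma^s_ij Y'^i Y'^j, -Gamma^t_ij Y'^i Y'^j) with the Gammas evaluated at the stage position; h = 0.150000; intermediate values shown to 6 dp
step 0: s = 0.0000, t = 0.5000, ds/dtau = -1.5000, dt/dtau = 1.6250
step 1:
  k1: at (s, t) = (0.000000, 0.500000), (ds/dtau, dt/dtau) = (-1.500000, 1.625000); Gamma_sss = 0.000000, Gamma_sst = 0.000000, Gamma_stt = 0.259589, Gamma_tss = 0.000000, Gamma_tst = 0.000000, Gamma_ttt = 0.234352; k1 = (-1.500000, 1.625000, -0.685478, -0.618835)
  k2: at (s, t) = (-0.112500, 0.621875), (ds/dtau, dt/dtau) = (-1.551411, 1.578587); Gamma_sss = 0.000000, Gamma_sst = 0.000000, Gamma_stt = 0.302729, Gamma_tss = 0.000000, Gamma_tst = 0.000000, Gamma_ttt = 0.293993; k2 = (-1.551411, 1.578587, -0.754383, -0.732613)
  k3: at (s, t) = (-0.116356, 0.618394), (ds/dtau, dt/dtau) = (-1.556579, 1.570054); Gamma_sss = 0.000000, Gamma_sst = 0.000000, Gamma_stt = 0.301650, Gamma_tss = 0.000000, Gamma_tst = 0.000000, Gamma_ttt = 0.292294; k3 = (-1.556579, 1.570054, -0.743588, -0.720524)
  k4: at (s, t) = (-0.233487, 0.735508), (ds/dtau, dt/dtau) = (-1.611538, 1.516921); Gamma_sss = 0.000000, Gamma_sst = 0.000000, Gamma_stt = 0.332814, Gamma_tss = 0.000000, Gamma_tst = 0.000000, Gamma_ttt = 0.348877; k4 = (-1.611538, 1.516921, -0.765822, -0.802783)
  Y <- Y + (h/6)(k1 + 2k2 + 2k3 + k4): s = -0.2332, t = 0.7360, ds/dtau = -1.6112, dt/dtau = 1.5168
step 2:
  k1: at (s, t) = (-0.233188, 0.735980), (ds/dtau, dt/dtau) = (-1.611181, 1.516803); Gamma_sss = 0.000000, Gamma_sst = 0.000000, Gamma_stt = 0.332918, Gamma_tss = 0.000000, Gamma_tst = 0.000000, Gamma_ttt = 0.349101; k1 = (-1.611181, 1.516803, -0.765941, -0.803174)
  k2: at (s, t) = (-0.354027, 0.849740), (ds/dtau, dt/dtau) = (-1.668627, 1.456565); Gamma_sss = 0.000000, Gamma_sst = 0.000000, Gamma_stt = 0.352883, Gamma_tss = 0.000000, Gamma_tst = 0.000000, Gamma_ttt = 0.401866; k2 = (-1.668627, 1.456565, -0.748670, -0.852591)
  k3: at (s, t) = (-0.358335, 0.845222), (ds/dtau, dt/dtau) = (-1.667331, 1.452858); Gamma_sss = 0.000000, Gamma_sst = 0.000000, Gamma_stt = 0.352281, Gamma_tss = 0.000000, Gamma_tst = 0.000000, Gamma_ttt = 0.399831; k3 = (-1.667331, 1.452858, -0.743593, -0.843962)
  k4: at (s, t) = (-0.483288, 0.953909), (ds/dtau, dt/dtau) = (-1.722720, 1.390208); Gamma_sss = 0.000000, Gamma_sst = 0.000000, Gamma_stt = 0.362595, Gamma_tss = 0.000000, Gamma_tst = 0.000000, Gamma_ttt = 0.446989; k4 = (-1.722720, 1.390208, -0.700781, -0.863886)
  Y <- Y + (h/6)(k1 + 2k2 + 2k3 + k4): s = -0.4833, t = 0.9541, ds/dtau = -1.7225, dt/dtau = 1.3903

Answer: s = -0.4833, t = 0.9541, ds/dtau = -1.7225, dt/dtau = 1.3903


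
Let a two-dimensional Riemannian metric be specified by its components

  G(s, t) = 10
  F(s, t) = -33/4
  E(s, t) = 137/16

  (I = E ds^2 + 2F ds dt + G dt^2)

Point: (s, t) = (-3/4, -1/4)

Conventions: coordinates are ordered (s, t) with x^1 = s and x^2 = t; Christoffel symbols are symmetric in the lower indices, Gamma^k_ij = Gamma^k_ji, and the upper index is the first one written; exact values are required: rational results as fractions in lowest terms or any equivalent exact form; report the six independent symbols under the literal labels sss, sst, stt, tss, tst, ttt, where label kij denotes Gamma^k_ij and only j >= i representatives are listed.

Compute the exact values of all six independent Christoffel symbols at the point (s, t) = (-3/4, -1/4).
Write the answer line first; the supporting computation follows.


Answer: Gamma_sss = 0, Gamma_sst = 0, Gamma_stt = 0, Gamma_tss = 0, Gamma_tst = 0, Gamma_ttt = 0

E = 137/16, F = -33/4, G = 10 at the point
E_s = 0, E_t = 0, F_s = 0, F_t = 0, G_s = 0, G_t = 0
EG - F^2 = 281/16;  g^inv = (16/281) * [[10, 33/4], [33/4, 137/16]]
first-kind symbols [ij,l] = (1/2)(d_i g_jl + d_j g_il - d_l g_ij): [ss,s] = E_s/2 = 0, [ss,t] = F_s - E_t/2 = 0, [st,s] = E_t/2 = 0, [st,t] = G_s/2 = 0, [tt,s] = F_t - G_s/2 = 0, [tt,t] = G_t/2 = 0
Gamma^s_ij = (G*[ij,s] - F*[ij,t])/(EG - F^2), Gamma^t_ij = (E*[ij,t] - F*[ij,s])/(EG - F^2)


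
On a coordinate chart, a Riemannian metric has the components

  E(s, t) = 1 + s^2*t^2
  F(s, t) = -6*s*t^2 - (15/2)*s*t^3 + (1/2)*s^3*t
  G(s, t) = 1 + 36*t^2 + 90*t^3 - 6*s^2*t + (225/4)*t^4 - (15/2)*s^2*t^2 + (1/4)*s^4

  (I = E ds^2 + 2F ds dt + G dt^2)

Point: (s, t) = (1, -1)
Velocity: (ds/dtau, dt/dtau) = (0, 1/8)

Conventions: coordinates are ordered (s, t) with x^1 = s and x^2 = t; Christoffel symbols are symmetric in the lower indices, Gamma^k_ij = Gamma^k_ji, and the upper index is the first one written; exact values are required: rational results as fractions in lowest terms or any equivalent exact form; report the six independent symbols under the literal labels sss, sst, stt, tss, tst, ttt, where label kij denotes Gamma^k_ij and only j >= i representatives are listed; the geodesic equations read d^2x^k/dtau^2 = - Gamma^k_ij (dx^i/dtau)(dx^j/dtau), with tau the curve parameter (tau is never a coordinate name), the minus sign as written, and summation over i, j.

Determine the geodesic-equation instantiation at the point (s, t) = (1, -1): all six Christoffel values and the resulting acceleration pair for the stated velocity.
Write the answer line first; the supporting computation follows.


Answer: Gamma_sss = 1/3, Gamma_sst = -1/3, Gamma_stt = -3, Gamma_tss = 1/3, Gamma_tst = -1/3, Gamma_ttt = -3; accelerations (d^2s/dtau^2, d^2t/dtau^2) = (3/64, 3/64)

E = 2, F = 1, G = 2 at the point
E_s = 2, E_t = -2, F_s = 0, F_t = -10, G_s = -2, G_t = -18
EG - F^2 = 3;  g^inv = (1/3) * [[2, -1], [-1, 2]]
first-kind symbols [ij,l] = (1/2)(d_i g_jl + d_j g_il - d_l g_ij): [ss,s] = E_s/2 = 1, [ss,t] = F_s - E_t/2 = 1, [st,s] = E_t/2 = -1, [st,t] = G_s/2 = -1, [tt,s] = F_t - G_s/2 = -9, [tt,t] = G_t/2 = -9
Gamma^s_ij = (G*[ij,s] - F*[ij,t])/(EG - F^2), Gamma^t_ij = (E*[ij,t] - F*[ij,s])/(EG - F^2)
Gamma_sss = 1/3, Gamma_sst = -1/3, Gamma_stt = -3, Gamma_tss = 1/3, Gamma_tst = -1/3, Gamma_ttt = -3
d^2s/dtau^2 = -(Gamma_sss*(0)^2 + 2*Gamma_sst*(0)*(1/8) + Gamma_stt*(1/8)^2) = 3/64
d^2t/dtau^2 = -(Gamma_tss*(0)^2 + 2*Gamma_tst*(0)*(1/8) + Gamma_ttt*(1/8)^2) = 3/64


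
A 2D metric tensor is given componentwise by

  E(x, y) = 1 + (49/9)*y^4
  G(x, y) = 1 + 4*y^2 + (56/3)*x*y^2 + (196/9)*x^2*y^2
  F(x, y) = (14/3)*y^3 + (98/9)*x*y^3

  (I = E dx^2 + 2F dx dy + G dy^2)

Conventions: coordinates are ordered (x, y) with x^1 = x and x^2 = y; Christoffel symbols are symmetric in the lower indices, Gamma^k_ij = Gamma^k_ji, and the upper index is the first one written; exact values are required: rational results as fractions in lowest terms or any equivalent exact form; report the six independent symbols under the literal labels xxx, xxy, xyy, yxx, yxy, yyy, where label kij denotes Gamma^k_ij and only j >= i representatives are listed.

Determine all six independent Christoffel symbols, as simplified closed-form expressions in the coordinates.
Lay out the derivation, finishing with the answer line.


E = 1 + (49/9)*y^4; F = (14/3)*y^3 + (98/9)*x*y^3; G = 1 + 4*y^2 + (56/3)*x*y^2 + (196/9)*x^2*y^2
Gamma^k_ij = (1/2) g^{kl} (d_i g_jl + d_j g_il - d_l g_ij), with g^inv = (1/(EG-F^2)) [[G, -F], [-F, E]]
first partials: E_x = 0, E_y = (196/9)*y^3, F_x = (98/9)*y^3, F_y = 14*y^2 + (98/3)*x*y^2, G_x = (56/3)*y^2 + (392/9)*x*y^2, G_y = 8*y + (112/3)*x*y + (392/9)*x^2*y
D = EG - F^2 = 1 + 4*y^2 + (56/3)*x*y^2 + (49/9)*y^4 + (196/9)*x^2*y^2
expanded: Gamma^x_xx = (G E_x - 2F F_x + F E_y)/(2D), Gamma^x_xy = (G E_y - F G_x)/(2D), Gamma^x_yy = (2G F_y - G G_x - F G_y)/(2D), Gamma^y_xx = (2E F_x - E E_y - F E_x)/(2D), Gamma^y_xy = (E G_x - F E_y)/(2D), Gamma^y_yy = (E G_y - 2F F_y + F G_x)/(2D); substitute and cancel common factors

Answer: Gamma_xxx = 0, Gamma_xxy = 98*y^3/(196*x^2*y^2 + 168*x*y^2 + 49*y^4 + 36*y^2 + 9), Gamma_xyy = (98*x*y^2 + 42*y^2)/(196*x^2*y^2 + 168*x*y^2 + 49*y^4 + 36*y^2 + 9), Gamma_yxx = 0, Gamma_yxy = (196*x*y^2 + 84*y^2)/(196*x^2*y^2 + 168*x*y^2 + 49*y^4 + 36*y^2 + 9), Gamma_yyy = (196*x^2*y + 168*x*y + 36*y)/(196*x^2*y^2 + 168*x*y^2 + 49*y^4 + 36*y^2 + 9)


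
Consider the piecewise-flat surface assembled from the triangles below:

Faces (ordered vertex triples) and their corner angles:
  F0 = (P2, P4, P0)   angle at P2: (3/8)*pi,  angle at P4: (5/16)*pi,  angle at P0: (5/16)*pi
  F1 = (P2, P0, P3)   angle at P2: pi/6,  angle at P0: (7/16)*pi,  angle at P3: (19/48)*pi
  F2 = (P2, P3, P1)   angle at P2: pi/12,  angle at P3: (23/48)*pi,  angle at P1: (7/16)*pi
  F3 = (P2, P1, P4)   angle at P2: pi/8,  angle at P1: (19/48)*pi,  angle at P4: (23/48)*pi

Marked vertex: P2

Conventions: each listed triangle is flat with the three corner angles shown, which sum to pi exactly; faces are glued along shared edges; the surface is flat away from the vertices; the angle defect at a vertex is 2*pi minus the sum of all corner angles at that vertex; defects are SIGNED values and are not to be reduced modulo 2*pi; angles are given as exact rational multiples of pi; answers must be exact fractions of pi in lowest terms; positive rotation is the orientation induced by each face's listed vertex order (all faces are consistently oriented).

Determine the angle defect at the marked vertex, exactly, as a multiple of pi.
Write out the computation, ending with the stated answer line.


Sum of corner angles at P2: (3/4)*pi
defect = 2*pi - (3/4)*pi

Answer: defect(P2) = (5/4)*pi


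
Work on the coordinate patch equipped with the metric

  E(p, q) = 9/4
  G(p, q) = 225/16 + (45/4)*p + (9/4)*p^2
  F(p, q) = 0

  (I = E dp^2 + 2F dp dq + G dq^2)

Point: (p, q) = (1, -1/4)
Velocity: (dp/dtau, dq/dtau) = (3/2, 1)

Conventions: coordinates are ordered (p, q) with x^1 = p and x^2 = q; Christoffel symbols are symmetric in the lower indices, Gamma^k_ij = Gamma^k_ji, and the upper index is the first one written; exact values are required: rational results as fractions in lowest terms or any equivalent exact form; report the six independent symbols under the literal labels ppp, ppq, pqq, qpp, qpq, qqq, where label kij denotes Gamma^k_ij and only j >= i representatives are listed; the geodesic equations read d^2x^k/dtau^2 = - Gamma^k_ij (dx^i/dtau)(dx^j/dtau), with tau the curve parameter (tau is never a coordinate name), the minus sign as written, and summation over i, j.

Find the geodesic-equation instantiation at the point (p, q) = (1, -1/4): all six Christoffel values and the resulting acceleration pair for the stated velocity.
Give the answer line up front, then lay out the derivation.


Answer: Gamma_ppp = 0, Gamma_ppq = 0, Gamma_pqq = -7/2, Gamma_qpp = 0, Gamma_qpq = 2/7, Gamma_qqq = 0; accelerations (d^2p/dtau^2, d^2q/dtau^2) = (7/2, -6/7)

E = 9/4, F = 0, G = 441/16 at the point
E_p = 0, E_q = 0, F_p = 0, F_q = 0, G_p = 63/4, G_q = 0
EG - F^2 = 3969/64;  g^inv = (64/3969) * [[441/16, 0], [0, 9/4]]
first-kind symbols [ij,l] = (1/2)(d_i g_jl + d_j g_il - d_l g_ij): [pp,p] = E_p/2 = 0, [pp,q] = F_p - E_q/2 = 0, [pq,p] = E_q/2 = 0, [pq,q] = G_p/2 = 63/8, [qq,p] = F_q - G_p/2 = -63/8, [qq,q] = G_q/2 = 0
Gamma^p_ij = (G*[ij,p] - F*[ij,q])/(EG - F^2), Gamma^q_ij = (E*[ij,q] - F*[ij,p])/(EG - F^2)
Gamma_ppp = 0, Gamma_ppq = 0, Gamma_pqq = -7/2, Gamma_qpp = 0, Gamma_qpq = 2/7, Gamma_qqq = 0
d^2p/dtau^2 = -(Gamma_ppp*(3/2)^2 + 2*Gamma_ppq*(3/2)*(1) + Gamma_pqq*(1)^2) = 7/2
d^2q/dtau^2 = -(Gamma_qpp*(3/2)^2 + 2*Gamma_qpq*(3/2)*(1) + Gamma_qqq*(1)^2) = -6/7


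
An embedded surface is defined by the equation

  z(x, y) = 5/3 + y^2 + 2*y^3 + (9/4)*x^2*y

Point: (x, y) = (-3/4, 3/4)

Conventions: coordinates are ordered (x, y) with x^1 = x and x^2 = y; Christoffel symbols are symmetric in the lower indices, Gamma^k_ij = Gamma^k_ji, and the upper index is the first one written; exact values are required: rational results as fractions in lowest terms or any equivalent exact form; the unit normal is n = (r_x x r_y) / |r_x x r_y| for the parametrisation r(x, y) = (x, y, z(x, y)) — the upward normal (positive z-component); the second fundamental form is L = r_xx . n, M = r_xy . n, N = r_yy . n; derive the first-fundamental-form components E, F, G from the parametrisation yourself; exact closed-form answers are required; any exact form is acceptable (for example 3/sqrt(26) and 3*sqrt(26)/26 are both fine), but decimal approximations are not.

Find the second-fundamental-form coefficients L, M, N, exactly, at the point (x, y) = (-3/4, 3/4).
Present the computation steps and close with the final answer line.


z_x = -81/32, z_y = 393/64, z_xx = 27/8, z_xy = -27/8, z_yy = 11
E = 7585/1024, F = -31833/2048, G = 158545/4096; answer radicand W^2 = 184789/4096
unnormalised second-form numerators: l = 27/8, m = -27/8, n = 11; L = l/sqrt(184789/4096), and similarly M = m/sqrt(W^2), N = n/sqrt(W^2)

Answer: L = 216*sqrt(184789)/184789, M = -216*sqrt(184789)/184789, N = 64*sqrt(184789)/16799


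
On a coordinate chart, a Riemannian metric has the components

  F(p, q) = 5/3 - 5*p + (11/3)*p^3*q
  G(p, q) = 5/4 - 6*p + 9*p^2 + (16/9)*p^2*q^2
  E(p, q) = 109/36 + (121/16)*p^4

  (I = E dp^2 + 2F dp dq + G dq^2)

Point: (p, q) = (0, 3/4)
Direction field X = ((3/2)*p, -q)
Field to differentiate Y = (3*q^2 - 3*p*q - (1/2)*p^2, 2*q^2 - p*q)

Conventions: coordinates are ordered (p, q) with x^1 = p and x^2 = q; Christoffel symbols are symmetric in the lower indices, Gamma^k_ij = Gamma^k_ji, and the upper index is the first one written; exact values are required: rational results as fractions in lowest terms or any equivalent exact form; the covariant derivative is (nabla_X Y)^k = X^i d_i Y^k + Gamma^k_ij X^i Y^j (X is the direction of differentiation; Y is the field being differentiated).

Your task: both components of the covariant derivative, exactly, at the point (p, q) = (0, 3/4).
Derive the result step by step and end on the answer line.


E = 109/36, F = 5/3, G = 5/4 at the point
E_p = 0, E_q = 0, F_p = -5, F_q = 0, G_p = -6, G_q = 0
EG - F^2 = 145/144;  g^inv = (144/145) * [[5/4, -5/3], [-5/3, 109/36]]
first-kind symbols [ij,l] = (1/2)(d_i g_jl + d_j g_il - d_l g_ij): [pp,p] = E_p/2 = 0, [pp,q] = F_p - E_q/2 = -5, [pq,p] = E_q/2 = 0, [pq,q] = G_p/2 = -3, [qq,p] = F_q - G_p/2 = 3, [qq,q] = G_q/2 = 0
Gamma^p_ij = (G*[ij,p] - F*[ij,q])/(EG - F^2), Gamma^q_ij = (E*[ij,q] - F*[ij,p])/(EG - F^2)
Gamma_ppp = 240/29, Gamma_ppq = 144/29, Gamma_pqq = 108/29, Gamma_qpp = -436/29, Gamma_qpq = -1308/145, Gamma_qqq = -144/29
X = (0, -3/4), Y = (27/16, 9/8) at the point

Answer: (nabla_X Y)^p = -1485/116, (nabla_X Y)^q = 30987/2320


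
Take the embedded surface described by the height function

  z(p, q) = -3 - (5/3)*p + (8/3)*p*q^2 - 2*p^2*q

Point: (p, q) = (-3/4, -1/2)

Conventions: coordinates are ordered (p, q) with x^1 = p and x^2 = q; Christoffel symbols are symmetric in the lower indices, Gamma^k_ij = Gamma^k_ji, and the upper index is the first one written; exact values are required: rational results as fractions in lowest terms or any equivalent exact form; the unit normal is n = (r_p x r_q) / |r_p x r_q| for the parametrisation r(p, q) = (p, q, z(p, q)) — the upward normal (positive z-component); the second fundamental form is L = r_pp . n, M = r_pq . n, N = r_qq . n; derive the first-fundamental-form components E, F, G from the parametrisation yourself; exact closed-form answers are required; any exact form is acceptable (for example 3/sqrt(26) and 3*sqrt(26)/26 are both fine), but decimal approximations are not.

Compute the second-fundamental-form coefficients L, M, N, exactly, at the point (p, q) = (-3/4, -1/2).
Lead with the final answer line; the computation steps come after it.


Answer: L = 16*sqrt(57)/171, M = 8*sqrt(57)/513, N = -32*sqrt(57)/171

z_p = -5/2, z_q = 7/8, z_pp = 2, z_pq = 1/3, z_qq = -4
E = 29/4, F = -35/16, G = 113/64; answer radicand W^2 = 513/64
unnormalised second-form numerators: l = 2, m = 1/3, n = -4; L = l/sqrt(513/64), and similarly M = m/sqrt(W^2), N = n/sqrt(W^2)


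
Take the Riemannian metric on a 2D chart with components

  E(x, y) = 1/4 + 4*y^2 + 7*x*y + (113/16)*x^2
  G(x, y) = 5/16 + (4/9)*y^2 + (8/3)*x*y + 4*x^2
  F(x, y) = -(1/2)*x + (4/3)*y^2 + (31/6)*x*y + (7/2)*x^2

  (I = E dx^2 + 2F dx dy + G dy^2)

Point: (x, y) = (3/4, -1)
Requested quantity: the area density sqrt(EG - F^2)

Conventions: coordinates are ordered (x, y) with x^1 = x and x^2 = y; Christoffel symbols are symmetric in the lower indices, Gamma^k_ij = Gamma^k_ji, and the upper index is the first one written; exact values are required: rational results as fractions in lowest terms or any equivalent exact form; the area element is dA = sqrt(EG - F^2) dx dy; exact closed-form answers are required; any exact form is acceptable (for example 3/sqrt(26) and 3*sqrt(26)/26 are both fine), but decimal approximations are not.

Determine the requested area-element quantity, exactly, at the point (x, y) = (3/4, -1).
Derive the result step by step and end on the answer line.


E = 761/256, F = -91/96, G = 145/144; EG - F^2 = 77221/36864

Answer: sqrt(EG - F^2) = sqrt(77221)/192


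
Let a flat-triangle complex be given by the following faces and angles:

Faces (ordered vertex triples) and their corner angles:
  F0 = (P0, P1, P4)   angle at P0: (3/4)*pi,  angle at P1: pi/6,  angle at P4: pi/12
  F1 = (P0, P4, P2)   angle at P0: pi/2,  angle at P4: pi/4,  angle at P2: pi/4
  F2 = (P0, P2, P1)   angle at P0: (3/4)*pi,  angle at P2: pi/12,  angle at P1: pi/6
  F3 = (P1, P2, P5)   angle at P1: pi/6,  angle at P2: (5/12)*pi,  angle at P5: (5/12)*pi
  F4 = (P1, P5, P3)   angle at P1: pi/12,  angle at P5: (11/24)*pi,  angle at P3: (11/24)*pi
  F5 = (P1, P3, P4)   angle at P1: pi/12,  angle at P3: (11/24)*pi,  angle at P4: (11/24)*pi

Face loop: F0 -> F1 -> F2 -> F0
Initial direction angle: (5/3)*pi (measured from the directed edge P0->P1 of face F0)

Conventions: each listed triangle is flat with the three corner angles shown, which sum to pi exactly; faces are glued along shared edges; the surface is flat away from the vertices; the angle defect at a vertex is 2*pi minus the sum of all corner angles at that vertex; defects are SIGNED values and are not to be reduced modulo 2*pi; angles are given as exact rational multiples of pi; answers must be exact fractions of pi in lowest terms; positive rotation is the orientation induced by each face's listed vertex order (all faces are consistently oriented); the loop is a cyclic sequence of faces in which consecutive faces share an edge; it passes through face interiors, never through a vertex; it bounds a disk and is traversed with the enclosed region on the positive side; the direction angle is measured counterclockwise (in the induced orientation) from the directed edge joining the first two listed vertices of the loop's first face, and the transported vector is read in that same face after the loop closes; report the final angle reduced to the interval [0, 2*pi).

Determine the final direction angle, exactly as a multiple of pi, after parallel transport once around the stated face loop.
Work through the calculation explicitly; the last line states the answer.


enclosed vertex P0: corner angles sum to 2*pi, defect = 2*pi - 2*pi = 0
transport around the loop rotates by the sum of enclosed defects; add to the initial angle mod 2*pi
final angle = (5/3)*pi + 0 = (5/3)*pi (mod 2*pi)

Answer: final direction angle = (5/3)*pi


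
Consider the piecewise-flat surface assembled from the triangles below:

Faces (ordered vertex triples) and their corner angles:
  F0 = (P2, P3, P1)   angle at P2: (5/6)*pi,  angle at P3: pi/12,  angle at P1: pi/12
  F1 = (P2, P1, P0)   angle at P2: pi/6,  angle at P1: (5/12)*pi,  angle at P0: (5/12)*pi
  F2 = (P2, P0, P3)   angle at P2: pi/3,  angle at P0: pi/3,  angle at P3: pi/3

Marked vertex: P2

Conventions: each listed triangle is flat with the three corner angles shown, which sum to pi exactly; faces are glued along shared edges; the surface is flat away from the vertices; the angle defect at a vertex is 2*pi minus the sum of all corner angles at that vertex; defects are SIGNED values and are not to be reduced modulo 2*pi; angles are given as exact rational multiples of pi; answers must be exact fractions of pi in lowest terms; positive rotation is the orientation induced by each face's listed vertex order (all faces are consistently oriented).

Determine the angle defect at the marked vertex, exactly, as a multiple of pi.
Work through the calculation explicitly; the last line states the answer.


Sum of corner angles at P2: (4/3)*pi
defect = 2*pi - (4/3)*pi

Answer: defect(P2) = (2/3)*pi


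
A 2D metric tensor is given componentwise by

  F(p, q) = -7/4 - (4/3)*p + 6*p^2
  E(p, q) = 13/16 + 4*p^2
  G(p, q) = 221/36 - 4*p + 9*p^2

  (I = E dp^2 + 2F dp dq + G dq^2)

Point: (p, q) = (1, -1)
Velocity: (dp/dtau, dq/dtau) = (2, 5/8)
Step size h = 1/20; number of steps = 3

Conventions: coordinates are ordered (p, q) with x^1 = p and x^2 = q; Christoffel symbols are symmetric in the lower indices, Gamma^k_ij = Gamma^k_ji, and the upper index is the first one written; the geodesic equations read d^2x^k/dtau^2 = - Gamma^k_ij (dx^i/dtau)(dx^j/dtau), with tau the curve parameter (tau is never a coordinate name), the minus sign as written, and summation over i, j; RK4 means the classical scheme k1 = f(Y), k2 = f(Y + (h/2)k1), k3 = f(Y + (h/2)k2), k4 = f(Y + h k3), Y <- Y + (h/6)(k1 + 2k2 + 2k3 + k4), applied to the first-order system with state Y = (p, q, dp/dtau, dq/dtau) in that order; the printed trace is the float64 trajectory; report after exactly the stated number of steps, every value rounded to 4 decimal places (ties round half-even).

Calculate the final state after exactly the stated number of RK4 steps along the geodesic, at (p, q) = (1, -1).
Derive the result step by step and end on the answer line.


f(Y) = (dp/dtau, dq/dtau, -Gamma^p_ij Y'^i Y'^j, -Gamma^q_ij Y'^i Y'^j) with the Gammas evaluated at the stage position; h = 0.050000; intermediate values shown to 6 dp
step 0: p = 1.0000, q = -1.0000, dp/dtau = 2.0000, dq/dtau = 0.6250
step 1:
  k1: at (p, q) = (1.000000, -1.000000), (dp/dtau, dq/dtau) = (2.000000, 0.625000); Gamma_ppp = 0.298110, Gamma_ppq = -0.452708, Gamma_pqq = -1.728914, Gamma_qpp = 0.879547, Gamma_qpq = 0.746968, Gamma_qqq = 0.452708; k1 = (2.000000, 0.625000, 0.614688, -5.562449)
  k2: at (p, q) = (1.050000, -0.984375), (dp/dtau, dq/dtau) = (2.015367, 0.485939); Gamma_ppp = 0.215836, Gamma_ppq = -0.516907, Gamma_pqq = -1.769475, Gamma_qpp = 0.886810, Gamma_qpq = 0.779089, Gamma_qqq = 0.516907; k2 = (2.015367, 0.485939, 0.553634, -5.250014)
  k3: at (p, q) = (1.050384, -0.987852), (dp/dtau, dq/dtau) = (2.013841, 0.493750); Gamma_ppp = 0.215221, Gamma_ppq = -0.517397, Gamma_pqq = -1.769797, Gamma_qpp = 0.886871, Gamma_qpq = 0.779337, Gamma_qqq = 0.517397; k3 = (2.013841, 0.493750, 0.587545, -5.272732)
  k4: at (p, q) = (1.100692, -0.975313), (dp/dtau, dq/dtau) = (2.029377, 0.361363); Gamma_ppp = 0.136788, Gamma_ppq = -0.581261, Gamma_pqq = -1.813390, Gamma_qpp = 0.895643, Gamma_qpq = 0.811818, Gamma_qqq = 0.581261; k4 = (2.029377, 0.361363, 0.525981, -4.955173)
  Y <- Y + (h/6)(k1 + 2k2 + 2k3 + k4): p = 1.1007, q = -0.9755, dp/dtau = 2.0285, dq/dtau = 0.3620
step 2:
  k1: at (p, q) = (1.100732, -0.975452), (dp/dtau, dq/dtau) = (2.028525, 0.361974); Gamma_ppp = 0.136728, Gamma_ppq = -0.581311, Gamma_pqq = -1.813426, Gamma_qpp = 0.895650, Gamma_qpq = 0.811843, Gamma_qqq = 0.581311; k1 = (2.028525, 0.361974, 0.528662, -4.953919)
  k2: at (p, q) = (1.151445, -0.966403), (dp/dtau, dq/dtau) = (2.041742, 0.238126); Gamma_ppp = 0.061487, Gamma_ppq = -0.645002, Gamma_pqq = -1.859931, Gamma_qpp = 0.905785, Gamma_qpq = 0.844746, Gamma_qqq = 0.645002; k2 = (2.041742, 0.238126, 0.476332, -4.633946)
  k3: at (p, q) = (1.151775, -0.969499), (dp/dtau, dq/dtau) = (2.040434, 0.246125); Gamma_ppp = 0.061009, Gamma_ppq = -0.645415, Gamma_pqq = -1.860241, Gamma_qpp = 0.905855, Gamma_qpq = 0.844961, Gamma_qqq = 0.645415; k3 = (2.040434, 0.246125, 0.506946, -4.659189)
  k4: at (p, q) = (1.202753, -0.963146), (dp/dtau, dq/dtau) = (2.053873, 0.129015); Gamma_ppp = -0.011216, Gamma_ppq = -0.708790, Gamma_pqq = -1.909363, Gamma_qpp = 0.917199, Gamma_qpq = 0.878194, Gamma_qqq = 0.708790; k4 = (2.053873, 0.129015, 0.454722, -4.346311)
  Y <- Y + (h/6)(k1 + 2k2 + 2k3 + k4): p = 1.2028, q = -0.9633, dp/dtau = 2.0531, dq/dtau = 0.1296
step 3:
  k1: at (p, q) = (1.202788, -0.963290), (dp/dtau, dq/dtau) = (2.053108, 0.129587); Gamma_ppp = -0.011263, Gamma_ppq = -0.708833, Gamma_pqq = -1.909397, Gamma_qpp = 0.917207, Gamma_qpq = 0.878216, Gamma_qqq = 0.708833; k1 = (2.053108, 0.129587, 0.456719, -4.345472)
  k2: at (p, q) = (1.254116, -0.960050), (dp/dtau, dq/dtau) = (2.064526, 0.020950); Gamma_ppp = -0.080962, Gamma_ppq = -0.772039, Gamma_pqq = -1.961029, Gamma_qpp = 0.929658, Gamma_qpq = 0.911828, Gamma_qqq = 0.772039; k2 = (2.064526, 0.020950, 0.412727, -4.041665)
  k3: at (p, q) = (1.254401, -0.962766), (dp/dtau, dq/dtau) = (2.063426, 0.028545); Gamma_ppp = -0.081342, Gamma_ppq = -0.772389, Gamma_pqq = -1.961322, Gamma_qpp = 0.929730, Gamma_qpq = 0.912015, Gamma_qqq = 0.772389; k3 = (2.063426, 0.028545, 0.438919, -4.066602)
  k4: at (p, q) = (1.305959, -0.961862), (dp/dtau, dq/dtau) = (2.075054, -0.073744); Gamma_ppp = -0.148646, Gamma_ppq = -0.835314, Gamma_pqq = -2.015194, Gamma_qpp = 0.943160, Gamma_qpq = 0.945921, Gamma_qqq = 0.835314; k4 = (2.075054, -0.073744, 0.395363, -3.776156)
  Y <- Y + (h/6)(k1 + 2k2 + 2k3 + k4): p = 1.3060, q = -0.9620, dp/dtau = 2.0744, dq/dtau = -0.0732

Answer: p = 1.3060, q = -0.9620, dp/dtau = 2.0744, dq/dtau = -0.0732
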